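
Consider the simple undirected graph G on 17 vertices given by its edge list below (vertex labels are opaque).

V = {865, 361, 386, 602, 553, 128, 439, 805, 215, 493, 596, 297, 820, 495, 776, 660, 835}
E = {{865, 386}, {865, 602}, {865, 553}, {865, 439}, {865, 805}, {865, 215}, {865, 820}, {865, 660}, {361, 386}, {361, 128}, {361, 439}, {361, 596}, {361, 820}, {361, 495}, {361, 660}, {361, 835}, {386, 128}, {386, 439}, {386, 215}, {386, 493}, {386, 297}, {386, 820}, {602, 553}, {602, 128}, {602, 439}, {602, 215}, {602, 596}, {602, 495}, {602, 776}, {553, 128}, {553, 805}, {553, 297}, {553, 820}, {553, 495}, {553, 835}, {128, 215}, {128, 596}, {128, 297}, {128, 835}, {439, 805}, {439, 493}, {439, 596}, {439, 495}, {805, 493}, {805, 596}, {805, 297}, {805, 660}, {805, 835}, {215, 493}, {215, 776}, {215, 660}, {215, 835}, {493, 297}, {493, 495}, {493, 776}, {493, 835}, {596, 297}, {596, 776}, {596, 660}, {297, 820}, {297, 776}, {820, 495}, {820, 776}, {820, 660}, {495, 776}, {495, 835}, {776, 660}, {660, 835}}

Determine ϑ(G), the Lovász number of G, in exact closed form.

sqrt(17)

N(495) = {361, 602, 553, 439, 493, 820, 776, 835}, |N(495)| = 8.
Vertex 805 has 8 neighbors: 865, 553, 439, 493, 596, 297, 660, 835.
Vertex 128 has 8 neighbors: 361, 386, 602, 553, 215, 596, 297, 835.
Vertex 297 has 8 neighbors: 386, 553, 128, 805, 493, 596, 820, 776.
Every vertex has degree 8 (N=17); strongly regular (17,8,3,4).
spec(A) ≈ [8.0, 1.562, -2.562] (distinct, 3 d.p.).
Lovász (edge-transitive): ϑ = −17·(-sqrt(17)/2 - 1/2)/((8)−(-sqrt(17)/2 - 1/2)) = sqrt(17).
= 4.1231… (decimal).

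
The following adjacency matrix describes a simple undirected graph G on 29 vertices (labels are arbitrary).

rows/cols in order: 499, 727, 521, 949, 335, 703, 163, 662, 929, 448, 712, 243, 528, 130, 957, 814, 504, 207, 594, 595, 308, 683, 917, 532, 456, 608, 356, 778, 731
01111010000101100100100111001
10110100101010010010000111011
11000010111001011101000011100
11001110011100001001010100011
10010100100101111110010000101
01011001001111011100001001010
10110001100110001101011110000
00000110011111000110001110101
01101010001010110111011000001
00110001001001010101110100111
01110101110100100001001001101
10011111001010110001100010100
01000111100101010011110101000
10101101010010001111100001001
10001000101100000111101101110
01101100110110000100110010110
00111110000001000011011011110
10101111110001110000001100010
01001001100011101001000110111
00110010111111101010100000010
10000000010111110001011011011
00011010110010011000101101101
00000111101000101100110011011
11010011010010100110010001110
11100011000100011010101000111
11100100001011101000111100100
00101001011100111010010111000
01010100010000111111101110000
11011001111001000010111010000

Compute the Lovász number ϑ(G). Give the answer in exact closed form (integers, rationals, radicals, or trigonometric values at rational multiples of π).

sqrt(29)

deg(731) = 14; N(731) = {499, 727, 949, 335, 662, 929, 448, 712, 130, 594, 308, 683, 917, 456}.
Vertex 456 has 14 neighbors: 499, 727, 521, 163, 662, 243, 814, 504, 594, 308, 917, 356, 778, 731.
Vertex 308 has 14 neighbors: 499, 448, 243, 528, 130, 957, 814, 595, 683, 917, 456, 608, 778, 731.
Vertex 703 has 14 neighbors: 727, 949, 335, 662, 712, 243, 528, 130, 814, 504, 207, 917, 608, 778.
29-vertex 14-regular graph: Paley(29): SR with (k,λ,μ)=(14,6,7).
spec(A) ≈ [14.0, 2.19258, -3.19258] (distinct, 5 d.p.).
λ_max=14, λ_min=-sqrt(29)/2 - 1/2; ϑ = −29·λ_min/(λ_max−λ_min) = sqrt(29).
ϑ(G) ≈ 5.38516481.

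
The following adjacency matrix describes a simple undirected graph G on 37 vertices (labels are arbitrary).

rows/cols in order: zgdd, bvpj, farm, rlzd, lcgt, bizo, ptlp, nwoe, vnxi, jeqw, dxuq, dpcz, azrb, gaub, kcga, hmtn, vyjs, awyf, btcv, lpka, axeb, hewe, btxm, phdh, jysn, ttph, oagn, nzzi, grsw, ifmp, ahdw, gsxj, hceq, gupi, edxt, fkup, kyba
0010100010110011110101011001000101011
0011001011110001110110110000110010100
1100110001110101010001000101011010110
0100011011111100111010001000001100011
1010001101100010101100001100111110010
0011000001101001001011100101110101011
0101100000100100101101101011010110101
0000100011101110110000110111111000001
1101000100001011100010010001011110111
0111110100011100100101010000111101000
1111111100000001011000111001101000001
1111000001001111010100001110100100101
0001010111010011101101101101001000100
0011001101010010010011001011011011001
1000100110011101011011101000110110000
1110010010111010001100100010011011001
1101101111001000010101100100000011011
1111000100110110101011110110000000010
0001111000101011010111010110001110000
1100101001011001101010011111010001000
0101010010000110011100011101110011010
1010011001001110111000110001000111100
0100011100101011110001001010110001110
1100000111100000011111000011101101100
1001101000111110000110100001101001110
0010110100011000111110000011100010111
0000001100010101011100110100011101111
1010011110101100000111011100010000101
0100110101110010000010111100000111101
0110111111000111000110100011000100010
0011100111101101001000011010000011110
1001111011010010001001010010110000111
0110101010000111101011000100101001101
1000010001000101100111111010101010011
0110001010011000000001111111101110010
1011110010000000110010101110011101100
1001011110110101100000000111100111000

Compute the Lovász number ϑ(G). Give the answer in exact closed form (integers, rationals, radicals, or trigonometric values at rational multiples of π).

Vertex vyjs has 18 neighbors: zgdd, bvpj, rlzd, lcgt, ptlp, nwoe, vnxi, jeqw, azrb, awyf, lpka, hewe, btxm, ttph, hceq, gupi, fkup, kyba.
N(jysn) = {zgdd, rlzd, lcgt, ptlp, dxuq, dpcz, azrb, gaub, kcga, lpka, axeb, btxm, nzzi, grsw, ahdw, gupi, edxt, fkup}, |N(jysn)| = 18.
N(dxuq) = {zgdd, bvpj, farm, rlzd, lcgt, bizo, ptlp, nwoe, hmtn, awyf, btcv, btxm, phdh, jysn, nzzi, grsw, ahdw, kyba}, |N(dxuq)| = 18.
deg(jeqw) = 18; N(jeqw) = {bvpj, farm, rlzd, lcgt, bizo, nwoe, dpcz, azrb, gaub, vyjs, lpka, hewe, phdh, grsw, ifmp, ahdw, gsxj, gupi}.
G on 37 vertices is 18-regular; SR(37,18,8,9) — a Paley graph.
spec(A) ≈ [18.0, 2.541381, -3.541381] (distinct, 6 d.p.).
With N=37: ϑ(G) = 37·(-(-sqrt(37)/2 - 1/2))/(18−(-sqrt(37)/2 - 1/2)) = sqrt(37).
= 6.08276253… (decimal).

sqrt(37)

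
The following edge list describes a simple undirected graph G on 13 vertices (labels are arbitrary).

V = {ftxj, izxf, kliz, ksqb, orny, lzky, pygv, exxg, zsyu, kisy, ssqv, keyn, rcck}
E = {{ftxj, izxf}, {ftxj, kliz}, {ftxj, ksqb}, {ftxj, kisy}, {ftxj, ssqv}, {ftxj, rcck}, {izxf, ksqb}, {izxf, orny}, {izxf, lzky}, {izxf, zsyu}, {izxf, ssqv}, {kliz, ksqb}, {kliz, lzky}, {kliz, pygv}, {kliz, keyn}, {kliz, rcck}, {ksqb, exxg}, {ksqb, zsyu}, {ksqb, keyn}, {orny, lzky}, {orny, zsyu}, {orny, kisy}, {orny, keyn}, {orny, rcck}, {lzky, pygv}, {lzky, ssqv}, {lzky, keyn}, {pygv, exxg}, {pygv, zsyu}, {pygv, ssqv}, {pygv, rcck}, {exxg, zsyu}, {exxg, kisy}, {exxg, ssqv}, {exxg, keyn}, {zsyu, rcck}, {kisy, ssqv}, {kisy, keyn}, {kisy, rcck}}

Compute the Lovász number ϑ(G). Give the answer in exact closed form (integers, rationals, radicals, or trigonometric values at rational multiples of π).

sqrt(13)

Vertex zsyu has 6 neighbors: izxf, ksqb, orny, pygv, exxg, rcck.
N(keyn) = {kliz, ksqb, orny, lzky, exxg, kisy}, |N(keyn)| = 6.
deg(izxf) = 6; N(izxf) = {ftxj, ksqb, orny, lzky, zsyu, ssqv}.
Vertex pygv has 6 neighbors: kliz, lzky, exxg, zsyu, ssqv, rcck.
Regular of degree 6 on 13 vertices: SR(13,6,2,3) — a Paley graph.
Distinct eigenvalues (to 6 d.p.): [6.0, 1.302776, -2.302776].
ϑ = −N·λ_min/(λ_max−λ_min) = −13·(-sqrt(13)/2 - 1/2)/(6−(-sqrt(13)/2 - 1/2)) = sqrt(13).
= 3.60555128… (decimal).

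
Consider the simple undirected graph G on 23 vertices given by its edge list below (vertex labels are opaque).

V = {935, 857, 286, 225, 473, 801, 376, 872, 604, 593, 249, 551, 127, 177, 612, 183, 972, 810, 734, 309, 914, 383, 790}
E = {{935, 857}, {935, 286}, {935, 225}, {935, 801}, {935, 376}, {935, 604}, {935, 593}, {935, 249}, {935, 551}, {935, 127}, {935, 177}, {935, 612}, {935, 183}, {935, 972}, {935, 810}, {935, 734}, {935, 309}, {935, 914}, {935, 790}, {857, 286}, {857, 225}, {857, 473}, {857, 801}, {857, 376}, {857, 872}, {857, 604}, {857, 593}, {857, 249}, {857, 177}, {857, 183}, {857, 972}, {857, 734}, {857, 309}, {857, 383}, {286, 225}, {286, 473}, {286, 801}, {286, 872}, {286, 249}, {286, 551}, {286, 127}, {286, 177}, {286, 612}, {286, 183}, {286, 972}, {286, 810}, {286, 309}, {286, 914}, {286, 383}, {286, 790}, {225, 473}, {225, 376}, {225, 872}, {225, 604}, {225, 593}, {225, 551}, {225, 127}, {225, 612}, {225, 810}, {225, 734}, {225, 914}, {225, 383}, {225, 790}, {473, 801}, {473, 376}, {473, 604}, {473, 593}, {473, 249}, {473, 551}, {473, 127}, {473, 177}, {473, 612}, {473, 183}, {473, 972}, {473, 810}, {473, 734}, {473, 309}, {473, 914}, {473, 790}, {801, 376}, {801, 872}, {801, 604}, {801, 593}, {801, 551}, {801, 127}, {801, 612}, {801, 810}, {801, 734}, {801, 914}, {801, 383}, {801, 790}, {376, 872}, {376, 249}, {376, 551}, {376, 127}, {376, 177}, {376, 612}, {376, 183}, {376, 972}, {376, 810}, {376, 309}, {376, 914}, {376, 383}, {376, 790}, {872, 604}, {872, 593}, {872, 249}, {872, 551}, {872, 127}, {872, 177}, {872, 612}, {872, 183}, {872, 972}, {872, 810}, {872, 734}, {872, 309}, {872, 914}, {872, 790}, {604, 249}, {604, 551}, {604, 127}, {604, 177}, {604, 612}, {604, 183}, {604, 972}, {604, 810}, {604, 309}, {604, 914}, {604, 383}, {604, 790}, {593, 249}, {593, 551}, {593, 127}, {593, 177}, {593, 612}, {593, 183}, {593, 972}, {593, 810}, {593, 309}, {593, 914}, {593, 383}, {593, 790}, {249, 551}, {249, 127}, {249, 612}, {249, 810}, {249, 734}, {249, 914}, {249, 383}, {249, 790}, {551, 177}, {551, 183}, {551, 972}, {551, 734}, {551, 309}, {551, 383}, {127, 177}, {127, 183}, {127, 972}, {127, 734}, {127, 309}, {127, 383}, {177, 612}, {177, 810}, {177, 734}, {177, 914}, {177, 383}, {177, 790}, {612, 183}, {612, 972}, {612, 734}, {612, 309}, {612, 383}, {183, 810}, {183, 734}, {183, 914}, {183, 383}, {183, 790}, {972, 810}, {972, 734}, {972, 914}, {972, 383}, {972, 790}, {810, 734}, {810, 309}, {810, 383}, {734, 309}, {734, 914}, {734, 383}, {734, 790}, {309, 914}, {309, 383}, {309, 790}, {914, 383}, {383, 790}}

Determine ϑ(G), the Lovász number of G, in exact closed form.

7

Vertex 972 has 16 neighbors: 935, 857, 286, 473, 376, 872, 604, 593, 551, 127, 612, 810, 734, 914, 383, 790.
deg(593) = 18; N(593) = {935, 857, 225, 473, 801, 872, 249, 551, 127, 177, 612, 183, 972, 810, 309, 914, 383, 790}.
deg(177) = 16; N(177) = {935, 857, 286, 473, 376, 872, 604, 593, 551, 127, 612, 810, 734, 914, 383, 790}.
N(810) = {935, 286, 225, 473, 801, 376, 872, 604, 593, 249, 177, 183, 972, 734, 309, 383}, |N(810)| = 16.
K_{7,7,5,4} (perfect); ϑ(G) = α(G) = max{7,7,5,4} = 7.
ϑ(G) ≈ 7.0000.
Sandwich: α(G)=7 ≤ ϑ(G)=7 ≤ χ(Ḡ)=7 (collapsed).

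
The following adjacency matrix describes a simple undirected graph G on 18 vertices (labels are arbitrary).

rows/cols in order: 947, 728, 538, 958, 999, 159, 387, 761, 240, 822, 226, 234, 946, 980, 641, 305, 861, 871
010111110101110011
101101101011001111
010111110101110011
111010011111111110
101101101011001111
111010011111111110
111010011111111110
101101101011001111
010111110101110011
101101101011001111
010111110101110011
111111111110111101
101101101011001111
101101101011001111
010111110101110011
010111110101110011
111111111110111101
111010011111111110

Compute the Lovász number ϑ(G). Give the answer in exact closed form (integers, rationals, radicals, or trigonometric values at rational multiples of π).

6

N(387) = {947, 728, 538, 999, 761, 240, 822, 226, 234, 946, 980, 641, 305, 861}, |N(387)| = 14.
Vertex 226 has 12 neighbors: 728, 958, 999, 159, 387, 761, 822, 234, 946, 980, 861, 871.
N(871) = {947, 728, 538, 999, 761, 240, 822, 226, 234, 946, 980, 641, 305, 861}, |N(871)| = 14.
deg(946) = 12; N(946) = {947, 538, 958, 159, 387, 240, 226, 234, 641, 305, 861, 871}.
4 parts of sizes [6, 6, 4, 2]; α(G) = 6 = ϑ (perfect).
Numerically 6.000000000.
6 ≤ 6 ≤ 6: collapsed.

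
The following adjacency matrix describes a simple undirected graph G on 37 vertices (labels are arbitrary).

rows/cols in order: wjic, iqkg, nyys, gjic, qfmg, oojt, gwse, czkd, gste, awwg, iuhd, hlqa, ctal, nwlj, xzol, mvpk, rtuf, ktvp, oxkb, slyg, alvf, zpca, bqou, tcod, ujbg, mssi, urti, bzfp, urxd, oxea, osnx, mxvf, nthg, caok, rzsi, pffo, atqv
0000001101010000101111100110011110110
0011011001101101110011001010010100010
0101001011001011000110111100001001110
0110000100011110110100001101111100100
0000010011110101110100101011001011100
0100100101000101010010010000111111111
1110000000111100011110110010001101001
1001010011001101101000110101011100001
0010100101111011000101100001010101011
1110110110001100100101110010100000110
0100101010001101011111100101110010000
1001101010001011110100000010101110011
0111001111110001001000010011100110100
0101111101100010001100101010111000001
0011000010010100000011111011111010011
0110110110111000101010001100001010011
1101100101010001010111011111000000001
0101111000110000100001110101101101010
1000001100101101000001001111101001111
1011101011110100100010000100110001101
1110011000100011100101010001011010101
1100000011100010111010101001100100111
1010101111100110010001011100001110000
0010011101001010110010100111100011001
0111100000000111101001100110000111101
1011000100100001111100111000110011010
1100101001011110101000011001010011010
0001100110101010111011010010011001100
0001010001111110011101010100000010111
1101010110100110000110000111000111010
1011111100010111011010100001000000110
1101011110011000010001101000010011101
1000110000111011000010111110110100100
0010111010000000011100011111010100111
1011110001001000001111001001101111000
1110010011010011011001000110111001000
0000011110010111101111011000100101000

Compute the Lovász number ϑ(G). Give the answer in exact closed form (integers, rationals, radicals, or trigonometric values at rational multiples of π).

sqrt(37)

deg(awwg) = 18; N(awwg) = {wjic, iqkg, nyys, qfmg, oojt, czkd, gste, ctal, nwlj, rtuf, slyg, zpca, bqou, tcod, urti, urxd, rzsi, pffo}.
deg(ujbg) = 18; N(ujbg) = {iqkg, nyys, gjic, qfmg, nwlj, xzol, mvpk, rtuf, oxkb, zpca, bqou, mssi, urti, mxvf, nthg, caok, rzsi, atqv}.
N(mvpk) = {iqkg, nyys, qfmg, oojt, czkd, gste, iuhd, hlqa, ctal, rtuf, oxkb, alvf, ujbg, mssi, osnx, nthg, pffo, atqv}, |N(mvpk)| = 18.
Vertex oxea has 18 neighbors: wjic, iqkg, gjic, oojt, czkd, gste, iuhd, nwlj, xzol, slyg, alvf, mssi, urti, bzfp, mxvf, nthg, caok, pffo.
37-vertex 18-regular graph: strongly regular (37,18,8,9).
Distinct eigenvalues (to 5 d.p.): [18.0, 2.54138, -3.54138].
−37·(-sqrt(37)/2 - 1/2) / ((18)−(-sqrt(37)/2 - 1/2)) = sqrt(37) = ϑ(G).
≈ 6.0827625 (to 7 d.p.).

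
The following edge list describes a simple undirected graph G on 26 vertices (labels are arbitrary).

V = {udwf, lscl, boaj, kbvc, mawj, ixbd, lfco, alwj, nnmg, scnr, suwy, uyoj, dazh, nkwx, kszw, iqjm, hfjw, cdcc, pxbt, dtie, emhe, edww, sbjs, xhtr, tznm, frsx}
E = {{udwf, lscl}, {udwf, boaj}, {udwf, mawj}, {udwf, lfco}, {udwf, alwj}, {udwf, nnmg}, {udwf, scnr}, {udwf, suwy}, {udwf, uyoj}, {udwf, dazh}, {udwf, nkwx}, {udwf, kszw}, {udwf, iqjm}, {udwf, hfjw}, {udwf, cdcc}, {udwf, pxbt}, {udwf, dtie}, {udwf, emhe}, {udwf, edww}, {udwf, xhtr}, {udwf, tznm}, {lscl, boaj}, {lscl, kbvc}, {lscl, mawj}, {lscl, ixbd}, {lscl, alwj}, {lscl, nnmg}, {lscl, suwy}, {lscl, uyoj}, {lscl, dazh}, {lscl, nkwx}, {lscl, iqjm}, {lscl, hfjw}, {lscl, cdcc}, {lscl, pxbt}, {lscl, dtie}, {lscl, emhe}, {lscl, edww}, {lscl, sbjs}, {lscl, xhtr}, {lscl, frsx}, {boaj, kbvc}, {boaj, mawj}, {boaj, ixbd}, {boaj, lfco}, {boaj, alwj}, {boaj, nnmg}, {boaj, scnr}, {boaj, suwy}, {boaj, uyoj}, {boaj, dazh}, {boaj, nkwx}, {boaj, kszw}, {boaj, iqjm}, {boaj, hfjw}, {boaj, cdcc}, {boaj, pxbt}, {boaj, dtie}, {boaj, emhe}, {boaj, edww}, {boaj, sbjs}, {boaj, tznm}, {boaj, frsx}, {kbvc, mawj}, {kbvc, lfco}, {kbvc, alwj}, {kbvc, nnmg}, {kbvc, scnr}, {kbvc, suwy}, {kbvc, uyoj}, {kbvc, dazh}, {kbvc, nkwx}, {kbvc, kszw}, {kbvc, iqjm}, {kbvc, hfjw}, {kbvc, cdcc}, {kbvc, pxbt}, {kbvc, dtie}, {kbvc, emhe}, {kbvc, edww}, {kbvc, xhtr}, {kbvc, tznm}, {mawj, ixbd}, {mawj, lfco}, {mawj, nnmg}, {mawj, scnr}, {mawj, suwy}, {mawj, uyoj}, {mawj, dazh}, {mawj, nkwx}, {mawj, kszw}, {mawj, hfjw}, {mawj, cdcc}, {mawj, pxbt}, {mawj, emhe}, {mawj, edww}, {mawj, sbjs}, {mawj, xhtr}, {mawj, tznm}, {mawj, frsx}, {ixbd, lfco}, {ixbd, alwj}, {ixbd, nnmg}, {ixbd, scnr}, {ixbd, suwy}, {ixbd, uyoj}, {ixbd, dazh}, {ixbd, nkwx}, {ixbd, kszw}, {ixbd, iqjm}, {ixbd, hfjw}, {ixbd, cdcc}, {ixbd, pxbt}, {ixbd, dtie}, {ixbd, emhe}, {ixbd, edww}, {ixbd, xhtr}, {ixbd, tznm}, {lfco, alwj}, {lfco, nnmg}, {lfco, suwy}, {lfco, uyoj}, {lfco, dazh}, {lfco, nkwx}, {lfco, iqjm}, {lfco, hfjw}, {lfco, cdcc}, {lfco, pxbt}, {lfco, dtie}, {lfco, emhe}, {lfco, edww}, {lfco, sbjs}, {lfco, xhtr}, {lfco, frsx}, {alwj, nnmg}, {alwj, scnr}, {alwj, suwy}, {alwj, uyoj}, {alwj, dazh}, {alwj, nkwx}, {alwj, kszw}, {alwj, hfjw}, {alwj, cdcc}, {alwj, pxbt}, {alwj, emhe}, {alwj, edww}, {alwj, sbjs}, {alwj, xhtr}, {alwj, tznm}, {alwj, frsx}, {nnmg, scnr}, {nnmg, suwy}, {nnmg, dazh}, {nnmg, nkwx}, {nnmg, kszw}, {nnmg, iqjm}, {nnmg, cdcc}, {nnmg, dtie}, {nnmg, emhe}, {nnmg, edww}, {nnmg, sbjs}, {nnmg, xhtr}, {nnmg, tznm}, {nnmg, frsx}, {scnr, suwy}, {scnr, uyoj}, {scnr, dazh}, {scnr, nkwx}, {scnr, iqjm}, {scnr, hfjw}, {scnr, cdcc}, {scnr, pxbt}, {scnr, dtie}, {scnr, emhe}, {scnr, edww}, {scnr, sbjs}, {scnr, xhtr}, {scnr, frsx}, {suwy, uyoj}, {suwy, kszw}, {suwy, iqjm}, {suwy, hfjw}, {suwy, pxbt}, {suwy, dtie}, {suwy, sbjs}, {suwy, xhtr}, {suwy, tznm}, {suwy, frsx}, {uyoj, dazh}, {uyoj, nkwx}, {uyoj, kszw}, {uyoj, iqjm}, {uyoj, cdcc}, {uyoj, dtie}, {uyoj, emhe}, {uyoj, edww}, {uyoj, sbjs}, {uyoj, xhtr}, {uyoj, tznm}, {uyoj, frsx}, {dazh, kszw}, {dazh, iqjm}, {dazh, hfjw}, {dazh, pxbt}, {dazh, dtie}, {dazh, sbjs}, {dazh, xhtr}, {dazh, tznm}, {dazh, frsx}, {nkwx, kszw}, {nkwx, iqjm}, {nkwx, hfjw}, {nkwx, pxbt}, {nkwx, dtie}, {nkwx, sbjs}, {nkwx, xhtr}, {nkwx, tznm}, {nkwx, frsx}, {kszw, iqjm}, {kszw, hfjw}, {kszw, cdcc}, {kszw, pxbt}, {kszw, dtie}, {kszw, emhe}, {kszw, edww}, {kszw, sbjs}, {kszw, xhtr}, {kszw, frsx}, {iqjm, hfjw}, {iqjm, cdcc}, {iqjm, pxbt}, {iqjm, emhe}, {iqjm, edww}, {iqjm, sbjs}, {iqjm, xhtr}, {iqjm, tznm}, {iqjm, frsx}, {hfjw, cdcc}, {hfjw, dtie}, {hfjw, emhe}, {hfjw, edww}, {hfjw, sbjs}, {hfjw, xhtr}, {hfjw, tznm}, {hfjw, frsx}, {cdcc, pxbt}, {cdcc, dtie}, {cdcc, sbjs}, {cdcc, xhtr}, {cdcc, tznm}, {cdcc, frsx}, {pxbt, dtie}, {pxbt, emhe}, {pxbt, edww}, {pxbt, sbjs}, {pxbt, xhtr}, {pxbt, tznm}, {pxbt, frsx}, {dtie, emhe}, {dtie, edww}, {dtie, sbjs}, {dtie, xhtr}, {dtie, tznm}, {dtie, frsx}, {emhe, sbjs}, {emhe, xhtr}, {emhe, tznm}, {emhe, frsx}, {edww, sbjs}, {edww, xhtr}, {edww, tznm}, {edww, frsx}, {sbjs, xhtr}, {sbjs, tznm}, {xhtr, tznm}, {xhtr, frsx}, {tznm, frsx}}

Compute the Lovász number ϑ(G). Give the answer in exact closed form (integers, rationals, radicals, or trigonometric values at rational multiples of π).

6

deg(suwy) = 20; N(suwy) = {udwf, lscl, boaj, kbvc, mawj, ixbd, lfco, alwj, nnmg, scnr, uyoj, kszw, iqjm, hfjw, pxbt, dtie, sbjs, xhtr, tznm, frsx}.
Vertex hfjw has 22 neighbors: udwf, lscl, boaj, kbvc, mawj, ixbd, lfco, alwj, scnr, suwy, dazh, nkwx, kszw, iqjm, cdcc, dtie, emhe, edww, sbjs, xhtr, tznm, frsx.
N(kbvc) = {lscl, boaj, mawj, lfco, alwj, nnmg, scnr, suwy, uyoj, dazh, nkwx, kszw, iqjm, hfjw, cdcc, pxbt, dtie, emhe, edww, xhtr, tznm}, |N(kbvc)| = 21.
Vertex pxbt has 22 neighbors: udwf, lscl, boaj, kbvc, mawj, ixbd, lfco, alwj, scnr, suwy, dazh, nkwx, kszw, iqjm, cdcc, dtie, emhe, edww, sbjs, xhtr, tznm, frsx.
Complete 6-partite, parts [6, 5, 5, 4, 4, 2]: perfect, ϑ = α = 6.
Numerically 6.0000.
Sandwich: α(G)=6 ≤ ϑ(G)=6 ≤ χ(Ḡ)=6 (collapsed).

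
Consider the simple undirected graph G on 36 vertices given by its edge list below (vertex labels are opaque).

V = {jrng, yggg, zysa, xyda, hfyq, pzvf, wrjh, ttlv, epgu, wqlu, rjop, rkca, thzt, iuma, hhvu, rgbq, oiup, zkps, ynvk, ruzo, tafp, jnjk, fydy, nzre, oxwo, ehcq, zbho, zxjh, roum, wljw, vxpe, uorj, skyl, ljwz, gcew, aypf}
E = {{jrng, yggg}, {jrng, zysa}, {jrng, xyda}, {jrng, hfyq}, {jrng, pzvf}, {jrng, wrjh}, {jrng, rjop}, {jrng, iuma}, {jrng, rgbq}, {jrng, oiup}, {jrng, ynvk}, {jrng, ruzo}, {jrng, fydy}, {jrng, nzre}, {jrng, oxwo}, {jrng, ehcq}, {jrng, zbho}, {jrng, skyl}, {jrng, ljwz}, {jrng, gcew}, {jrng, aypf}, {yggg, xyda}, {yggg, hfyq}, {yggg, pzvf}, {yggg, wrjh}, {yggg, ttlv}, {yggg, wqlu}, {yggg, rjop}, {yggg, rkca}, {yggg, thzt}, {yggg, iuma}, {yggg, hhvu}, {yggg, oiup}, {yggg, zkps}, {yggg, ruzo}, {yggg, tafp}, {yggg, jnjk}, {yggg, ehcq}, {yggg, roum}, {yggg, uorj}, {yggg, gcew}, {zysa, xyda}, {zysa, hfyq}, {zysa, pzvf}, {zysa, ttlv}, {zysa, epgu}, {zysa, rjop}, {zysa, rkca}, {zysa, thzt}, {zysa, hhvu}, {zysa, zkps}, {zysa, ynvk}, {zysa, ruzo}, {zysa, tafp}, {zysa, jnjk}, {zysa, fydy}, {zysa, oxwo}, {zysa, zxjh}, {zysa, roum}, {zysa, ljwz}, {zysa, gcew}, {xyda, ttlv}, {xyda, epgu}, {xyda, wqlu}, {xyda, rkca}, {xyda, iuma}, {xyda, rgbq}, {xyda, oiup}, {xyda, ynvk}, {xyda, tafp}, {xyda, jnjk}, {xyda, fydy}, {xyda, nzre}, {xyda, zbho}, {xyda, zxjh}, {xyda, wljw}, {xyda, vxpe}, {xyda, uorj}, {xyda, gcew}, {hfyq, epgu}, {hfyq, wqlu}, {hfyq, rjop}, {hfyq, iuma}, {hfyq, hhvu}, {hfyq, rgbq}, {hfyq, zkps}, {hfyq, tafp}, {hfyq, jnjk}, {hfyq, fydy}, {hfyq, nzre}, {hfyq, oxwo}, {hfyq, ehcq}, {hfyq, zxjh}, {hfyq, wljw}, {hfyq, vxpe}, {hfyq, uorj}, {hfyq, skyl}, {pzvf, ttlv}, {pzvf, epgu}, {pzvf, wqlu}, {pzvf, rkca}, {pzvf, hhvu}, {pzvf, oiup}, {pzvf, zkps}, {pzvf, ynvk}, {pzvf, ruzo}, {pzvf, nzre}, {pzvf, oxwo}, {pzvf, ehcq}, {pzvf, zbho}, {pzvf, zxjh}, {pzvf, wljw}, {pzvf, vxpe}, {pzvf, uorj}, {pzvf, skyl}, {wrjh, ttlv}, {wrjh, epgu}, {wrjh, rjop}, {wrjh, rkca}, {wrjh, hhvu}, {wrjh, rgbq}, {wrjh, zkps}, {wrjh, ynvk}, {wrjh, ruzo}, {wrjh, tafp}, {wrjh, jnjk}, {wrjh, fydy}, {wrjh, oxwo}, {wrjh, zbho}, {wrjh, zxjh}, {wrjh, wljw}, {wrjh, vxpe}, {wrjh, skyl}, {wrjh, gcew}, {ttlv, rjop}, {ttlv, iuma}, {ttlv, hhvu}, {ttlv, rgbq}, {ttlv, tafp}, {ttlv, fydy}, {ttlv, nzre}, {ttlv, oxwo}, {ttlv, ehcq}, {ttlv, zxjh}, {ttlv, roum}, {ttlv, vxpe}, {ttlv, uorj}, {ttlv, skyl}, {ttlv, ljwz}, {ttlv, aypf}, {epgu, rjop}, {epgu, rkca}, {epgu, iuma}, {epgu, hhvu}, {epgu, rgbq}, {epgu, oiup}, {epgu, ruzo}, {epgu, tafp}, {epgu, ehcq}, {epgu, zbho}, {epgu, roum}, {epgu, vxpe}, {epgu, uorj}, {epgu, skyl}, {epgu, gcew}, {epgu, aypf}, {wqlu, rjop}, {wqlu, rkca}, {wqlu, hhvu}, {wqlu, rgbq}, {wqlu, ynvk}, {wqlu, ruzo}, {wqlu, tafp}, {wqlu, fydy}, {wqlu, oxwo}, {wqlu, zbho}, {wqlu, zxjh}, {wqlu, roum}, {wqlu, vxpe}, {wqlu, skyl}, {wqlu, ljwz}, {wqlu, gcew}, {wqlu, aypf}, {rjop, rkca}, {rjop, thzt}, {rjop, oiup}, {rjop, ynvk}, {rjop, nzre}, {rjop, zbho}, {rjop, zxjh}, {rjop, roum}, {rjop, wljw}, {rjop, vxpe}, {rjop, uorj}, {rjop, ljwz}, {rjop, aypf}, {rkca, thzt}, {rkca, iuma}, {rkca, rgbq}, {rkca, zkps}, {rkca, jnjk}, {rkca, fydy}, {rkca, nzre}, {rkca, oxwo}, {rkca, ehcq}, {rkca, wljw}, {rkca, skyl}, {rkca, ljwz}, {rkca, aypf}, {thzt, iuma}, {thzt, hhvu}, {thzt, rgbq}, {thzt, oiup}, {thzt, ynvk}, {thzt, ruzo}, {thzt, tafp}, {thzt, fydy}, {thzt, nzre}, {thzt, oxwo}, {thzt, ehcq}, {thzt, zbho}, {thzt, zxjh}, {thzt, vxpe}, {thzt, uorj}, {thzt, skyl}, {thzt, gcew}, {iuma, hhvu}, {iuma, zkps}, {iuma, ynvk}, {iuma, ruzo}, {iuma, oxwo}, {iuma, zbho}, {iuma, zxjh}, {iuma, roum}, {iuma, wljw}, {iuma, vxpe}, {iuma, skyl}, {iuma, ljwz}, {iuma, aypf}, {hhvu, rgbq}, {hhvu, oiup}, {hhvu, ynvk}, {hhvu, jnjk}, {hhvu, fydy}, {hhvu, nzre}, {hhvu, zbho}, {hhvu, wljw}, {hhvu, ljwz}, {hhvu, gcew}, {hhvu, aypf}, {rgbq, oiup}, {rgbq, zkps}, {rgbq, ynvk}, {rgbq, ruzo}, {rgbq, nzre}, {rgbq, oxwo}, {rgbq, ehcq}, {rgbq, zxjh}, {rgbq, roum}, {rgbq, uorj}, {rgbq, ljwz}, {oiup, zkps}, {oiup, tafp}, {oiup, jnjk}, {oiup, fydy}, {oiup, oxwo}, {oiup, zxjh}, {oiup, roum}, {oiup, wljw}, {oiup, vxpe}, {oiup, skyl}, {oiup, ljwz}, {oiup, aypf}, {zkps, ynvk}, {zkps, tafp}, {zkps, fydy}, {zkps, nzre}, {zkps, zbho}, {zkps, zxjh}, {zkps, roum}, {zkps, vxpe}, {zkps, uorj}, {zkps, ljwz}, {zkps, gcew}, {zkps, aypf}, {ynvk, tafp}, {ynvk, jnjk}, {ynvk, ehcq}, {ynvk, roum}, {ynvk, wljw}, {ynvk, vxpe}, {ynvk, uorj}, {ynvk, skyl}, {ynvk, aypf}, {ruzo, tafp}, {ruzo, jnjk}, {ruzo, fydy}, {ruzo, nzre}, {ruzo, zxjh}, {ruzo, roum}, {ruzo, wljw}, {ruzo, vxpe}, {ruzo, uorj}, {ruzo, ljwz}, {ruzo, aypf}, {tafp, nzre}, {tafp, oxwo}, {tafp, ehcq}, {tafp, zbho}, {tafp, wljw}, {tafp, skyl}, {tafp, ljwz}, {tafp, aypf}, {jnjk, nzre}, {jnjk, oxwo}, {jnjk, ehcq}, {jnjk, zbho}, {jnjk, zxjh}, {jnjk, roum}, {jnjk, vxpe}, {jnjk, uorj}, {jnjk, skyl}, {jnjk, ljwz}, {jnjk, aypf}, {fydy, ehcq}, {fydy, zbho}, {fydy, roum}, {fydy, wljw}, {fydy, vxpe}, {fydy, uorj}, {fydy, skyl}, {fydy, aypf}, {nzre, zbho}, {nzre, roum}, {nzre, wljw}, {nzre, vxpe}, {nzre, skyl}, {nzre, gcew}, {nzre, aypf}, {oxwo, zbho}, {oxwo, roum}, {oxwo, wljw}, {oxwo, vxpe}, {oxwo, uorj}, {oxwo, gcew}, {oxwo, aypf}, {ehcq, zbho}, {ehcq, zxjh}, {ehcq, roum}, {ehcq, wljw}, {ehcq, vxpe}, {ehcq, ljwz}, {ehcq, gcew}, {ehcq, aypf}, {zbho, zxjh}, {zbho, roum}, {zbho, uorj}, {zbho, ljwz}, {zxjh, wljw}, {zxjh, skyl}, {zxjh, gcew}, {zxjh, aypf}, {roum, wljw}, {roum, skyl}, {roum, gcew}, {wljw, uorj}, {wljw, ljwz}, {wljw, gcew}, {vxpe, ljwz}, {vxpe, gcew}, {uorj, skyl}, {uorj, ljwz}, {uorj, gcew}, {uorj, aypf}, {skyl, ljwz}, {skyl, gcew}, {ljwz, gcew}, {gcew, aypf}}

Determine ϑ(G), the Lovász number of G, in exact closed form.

8

Vertex wljw has 21 neighbors: xyda, hfyq, pzvf, wrjh, rjop, rkca, iuma, hhvu, oiup, ynvk, ruzo, tafp, fydy, nzre, oxwo, ehcq, zxjh, roum, uorj, ljwz, gcew.
N(thzt) = {yggg, zysa, rjop, rkca, iuma, hhvu, rgbq, oiup, ynvk, ruzo, tafp, fydy, nzre, oxwo, ehcq, zbho, zxjh, vxpe, uorj, skyl, gcew}, |N(thzt)| = 21.
N(rjop) = {jrng, yggg, zysa, hfyq, wrjh, ttlv, epgu, wqlu, rkca, thzt, oiup, ynvk, nzre, zbho, zxjh, roum, wljw, vxpe, uorj, ljwz, aypf}, |N(rjop)| = 21.
Vertex rgbq has 21 neighbors: jrng, xyda, hfyq, wrjh, ttlv, epgu, wqlu, rkca, thzt, hhvu, oiup, zkps, ynvk, ruzo, nzre, oxwo, ehcq, zxjh, roum, uorj, ljwz.
deg(v) = 21 for all v (|V|=36); this is K(9,2), the Kneser graph.
Distinct eigenvalues (to 4 d.p.): [21.0, 1.0, -6.0].
Lovász (edge-transitive): ϑ = −36·(-6)/((21)−(-6)) = 8.
ϑ(G) ≈ 8.0000000.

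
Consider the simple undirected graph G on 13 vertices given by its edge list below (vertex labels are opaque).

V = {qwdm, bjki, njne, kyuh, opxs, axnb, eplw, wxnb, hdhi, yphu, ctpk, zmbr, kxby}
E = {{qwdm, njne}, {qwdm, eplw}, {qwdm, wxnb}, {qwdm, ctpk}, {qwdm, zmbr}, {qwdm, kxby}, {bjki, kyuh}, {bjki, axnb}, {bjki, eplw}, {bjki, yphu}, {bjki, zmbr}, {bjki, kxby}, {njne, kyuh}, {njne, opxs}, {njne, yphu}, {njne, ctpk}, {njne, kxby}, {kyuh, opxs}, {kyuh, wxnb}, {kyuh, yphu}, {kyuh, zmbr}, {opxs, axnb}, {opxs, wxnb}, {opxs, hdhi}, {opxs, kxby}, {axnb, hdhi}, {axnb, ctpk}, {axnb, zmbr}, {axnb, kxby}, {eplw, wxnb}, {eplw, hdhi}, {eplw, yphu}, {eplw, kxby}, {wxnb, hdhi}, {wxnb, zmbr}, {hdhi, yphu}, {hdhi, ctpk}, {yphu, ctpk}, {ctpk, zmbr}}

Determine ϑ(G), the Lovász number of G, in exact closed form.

sqrt(13)

N(hdhi) = {opxs, axnb, eplw, wxnb, yphu, ctpk}, |N(hdhi)| = 6.
deg(kyuh) = 6; N(kyuh) = {bjki, njne, opxs, wxnb, yphu, zmbr}.
deg(qwdm) = 6; N(qwdm) = {njne, eplw, wxnb, ctpk, zmbr, kxby}.
N(zmbr) = {qwdm, bjki, kyuh, axnb, wxnb, ctpk}, |N(zmbr)| = 6.
Regular of degree 6 on 13 vertices: Paley(13): SR with (k,λ,μ)=(6,2,3).
A has 3 distinct eigenvalues ≈ [6.0, 1.3028, -2.3028].
ϑ = −N·λ_min/(λ_max−λ_min) = −13·(-sqrt(13)/2 - 1/2)/(6−(-sqrt(13)/2 - 1/2)) = sqrt(13).
ϑ(G) ≈ 3.6056.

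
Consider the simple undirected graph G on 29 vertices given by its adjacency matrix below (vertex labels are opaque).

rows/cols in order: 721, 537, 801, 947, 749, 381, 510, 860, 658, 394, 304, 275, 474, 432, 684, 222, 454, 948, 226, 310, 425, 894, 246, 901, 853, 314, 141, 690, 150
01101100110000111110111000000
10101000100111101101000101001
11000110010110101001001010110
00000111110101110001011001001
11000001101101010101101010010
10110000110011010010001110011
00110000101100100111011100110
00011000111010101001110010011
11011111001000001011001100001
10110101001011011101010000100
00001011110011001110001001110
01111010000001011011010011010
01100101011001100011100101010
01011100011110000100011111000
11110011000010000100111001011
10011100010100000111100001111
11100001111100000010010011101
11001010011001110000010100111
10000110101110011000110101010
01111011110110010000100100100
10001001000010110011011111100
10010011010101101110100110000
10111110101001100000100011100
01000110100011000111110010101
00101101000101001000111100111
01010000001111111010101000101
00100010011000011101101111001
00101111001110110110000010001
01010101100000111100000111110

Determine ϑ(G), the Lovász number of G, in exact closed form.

sqrt(29)

deg(222) = 14; N(222) = {721, 947, 749, 381, 394, 275, 948, 226, 310, 425, 314, 141, 690, 150}.
N(474) = {537, 801, 381, 860, 394, 304, 432, 684, 226, 310, 425, 901, 314, 690}, |N(474)| = 14.
Vertex 381 has 14 neighbors: 721, 801, 947, 658, 394, 474, 432, 222, 226, 246, 901, 853, 690, 150.
Vertex 425 has 14 neighbors: 721, 749, 860, 474, 684, 222, 226, 310, 894, 246, 901, 853, 314, 141.
14-regular, N=29; SR(29,14,6,7) — a Paley graph.
spec(A) ≈ [14.0, 2.1926, -3.1926] (distinct, 4 d.p.).
Lovász: ϑ = −29(-sqrt(29)/2 - 1/2)/(14+-(-sqrt(29)/2 - 1/2)) = sqrt(29).
= 5.385164807… (decimal).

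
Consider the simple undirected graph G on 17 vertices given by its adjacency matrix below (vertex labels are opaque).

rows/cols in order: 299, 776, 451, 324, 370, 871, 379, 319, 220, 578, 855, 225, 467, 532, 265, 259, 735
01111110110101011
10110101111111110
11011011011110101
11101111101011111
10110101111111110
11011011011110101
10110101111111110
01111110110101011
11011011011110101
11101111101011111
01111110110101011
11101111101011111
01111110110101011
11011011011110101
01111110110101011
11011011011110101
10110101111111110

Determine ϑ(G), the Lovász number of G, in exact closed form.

5

deg(259) = 12; N(259) = {299, 776, 324, 370, 379, 319, 578, 855, 225, 467, 265, 735}.
Vertex 776 has 13 neighbors: 299, 451, 324, 871, 319, 220, 578, 855, 225, 467, 532, 265, 259.
Vertex 578 has 14 neighbors: 299, 776, 451, 370, 871, 379, 319, 220, 855, 467, 532, 265, 259, 735.
N(871) = {299, 776, 324, 370, 379, 319, 578, 855, 225, 467, 265, 735}, |N(871)| = 12.
K_{5,5,4,3} (perfect); ϑ(G) = α(G) = max{5,5,4,3} = 5.
≈ 5.00000 (to 5 d.p.).
Lovász sandwich 5 ≤ 5 ≤ 5: collapsed.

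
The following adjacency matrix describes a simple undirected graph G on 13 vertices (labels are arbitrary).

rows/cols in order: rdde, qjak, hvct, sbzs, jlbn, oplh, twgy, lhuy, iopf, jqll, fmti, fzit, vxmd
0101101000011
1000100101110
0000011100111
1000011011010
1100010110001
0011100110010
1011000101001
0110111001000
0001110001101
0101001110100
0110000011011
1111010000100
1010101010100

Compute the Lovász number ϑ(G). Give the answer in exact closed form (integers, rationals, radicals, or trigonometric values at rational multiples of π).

Vertex sbzs has 6 neighbors: rdde, oplh, twgy, iopf, jqll, fzit.
Vertex vxmd has 6 neighbors: rdde, hvct, jlbn, twgy, iopf, fmti.
deg(twgy) = 6; N(twgy) = {rdde, hvct, sbzs, lhuy, jqll, vxmd}.
Vertex jqll has 6 neighbors: qjak, sbzs, twgy, lhuy, iopf, fmti.
deg(v) = 6 for all v (|V|=13); strongly regular (13,6,2,3).
spec(A) ≈ [6.0, 1.3028, -2.3028] (distinct, 4 d.p.).
−13·(-sqrt(13)/2 - 1/2) / ((6)−(-sqrt(13)/2 - 1/2)) = sqrt(13) = ϑ(G).
≈ 3.605551275 (to 9 d.p.).

sqrt(13)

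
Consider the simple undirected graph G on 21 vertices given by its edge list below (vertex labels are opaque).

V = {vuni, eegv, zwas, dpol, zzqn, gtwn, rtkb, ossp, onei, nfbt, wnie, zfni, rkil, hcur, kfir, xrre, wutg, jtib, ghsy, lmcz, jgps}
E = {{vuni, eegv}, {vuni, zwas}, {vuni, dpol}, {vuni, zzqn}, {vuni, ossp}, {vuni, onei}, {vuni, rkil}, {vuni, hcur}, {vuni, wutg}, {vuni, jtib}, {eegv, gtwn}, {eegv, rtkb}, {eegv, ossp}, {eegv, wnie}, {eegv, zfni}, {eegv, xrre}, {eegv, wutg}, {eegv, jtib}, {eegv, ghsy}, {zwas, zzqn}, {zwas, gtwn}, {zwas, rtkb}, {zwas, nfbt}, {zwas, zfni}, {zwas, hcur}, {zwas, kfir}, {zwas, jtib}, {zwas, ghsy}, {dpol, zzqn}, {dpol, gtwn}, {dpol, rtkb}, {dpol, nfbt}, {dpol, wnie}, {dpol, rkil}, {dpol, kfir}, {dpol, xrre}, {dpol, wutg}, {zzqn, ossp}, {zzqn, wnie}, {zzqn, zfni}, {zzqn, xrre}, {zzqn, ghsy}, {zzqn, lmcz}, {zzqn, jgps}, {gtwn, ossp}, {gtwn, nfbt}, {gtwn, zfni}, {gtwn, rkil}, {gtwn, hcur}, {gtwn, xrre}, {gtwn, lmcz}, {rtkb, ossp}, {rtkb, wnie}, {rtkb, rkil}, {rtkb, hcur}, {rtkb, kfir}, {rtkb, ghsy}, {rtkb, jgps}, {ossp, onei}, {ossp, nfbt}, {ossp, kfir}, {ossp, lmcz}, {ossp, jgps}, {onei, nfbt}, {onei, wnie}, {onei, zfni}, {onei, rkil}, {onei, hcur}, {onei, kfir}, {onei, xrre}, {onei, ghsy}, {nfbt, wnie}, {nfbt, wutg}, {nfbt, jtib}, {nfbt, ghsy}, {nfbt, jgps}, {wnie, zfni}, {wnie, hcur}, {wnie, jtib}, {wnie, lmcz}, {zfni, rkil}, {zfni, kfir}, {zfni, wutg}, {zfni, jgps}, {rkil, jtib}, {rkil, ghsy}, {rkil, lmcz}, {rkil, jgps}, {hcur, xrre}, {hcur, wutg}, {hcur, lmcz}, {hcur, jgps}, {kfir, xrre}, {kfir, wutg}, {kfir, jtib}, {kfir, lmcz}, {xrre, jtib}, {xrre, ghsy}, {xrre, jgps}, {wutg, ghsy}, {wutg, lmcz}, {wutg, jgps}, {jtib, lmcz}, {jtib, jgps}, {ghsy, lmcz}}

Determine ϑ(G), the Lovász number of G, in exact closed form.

Vertex lmcz has 10 neighbors: zzqn, gtwn, ossp, wnie, rkil, hcur, kfir, wutg, jtib, ghsy.
N(xrre) = {eegv, dpol, zzqn, gtwn, onei, hcur, kfir, jtib, ghsy, jgps}, |N(xrre)| = 10.
N(eegv) = {vuni, gtwn, rtkb, ossp, wnie, zfni, xrre, wutg, jtib, ghsy}, |N(eegv)| = 10.
deg(dpol) = 10; N(dpol) = {vuni, zzqn, gtwn, rtkb, nfbt, wnie, rkil, kfir, xrre, wutg}.
21-vertex 10-regular graph: Kneser-type, 2-subsets of [7].
A has 3 distinct eigenvalues ≈ [10.0, 1.0, -4.0].
With N=21: ϑ(G) = 21·(-1*(-4))/(10−(-4)) = 6.
≈ 6.000000000 (to 9 d.p.).

6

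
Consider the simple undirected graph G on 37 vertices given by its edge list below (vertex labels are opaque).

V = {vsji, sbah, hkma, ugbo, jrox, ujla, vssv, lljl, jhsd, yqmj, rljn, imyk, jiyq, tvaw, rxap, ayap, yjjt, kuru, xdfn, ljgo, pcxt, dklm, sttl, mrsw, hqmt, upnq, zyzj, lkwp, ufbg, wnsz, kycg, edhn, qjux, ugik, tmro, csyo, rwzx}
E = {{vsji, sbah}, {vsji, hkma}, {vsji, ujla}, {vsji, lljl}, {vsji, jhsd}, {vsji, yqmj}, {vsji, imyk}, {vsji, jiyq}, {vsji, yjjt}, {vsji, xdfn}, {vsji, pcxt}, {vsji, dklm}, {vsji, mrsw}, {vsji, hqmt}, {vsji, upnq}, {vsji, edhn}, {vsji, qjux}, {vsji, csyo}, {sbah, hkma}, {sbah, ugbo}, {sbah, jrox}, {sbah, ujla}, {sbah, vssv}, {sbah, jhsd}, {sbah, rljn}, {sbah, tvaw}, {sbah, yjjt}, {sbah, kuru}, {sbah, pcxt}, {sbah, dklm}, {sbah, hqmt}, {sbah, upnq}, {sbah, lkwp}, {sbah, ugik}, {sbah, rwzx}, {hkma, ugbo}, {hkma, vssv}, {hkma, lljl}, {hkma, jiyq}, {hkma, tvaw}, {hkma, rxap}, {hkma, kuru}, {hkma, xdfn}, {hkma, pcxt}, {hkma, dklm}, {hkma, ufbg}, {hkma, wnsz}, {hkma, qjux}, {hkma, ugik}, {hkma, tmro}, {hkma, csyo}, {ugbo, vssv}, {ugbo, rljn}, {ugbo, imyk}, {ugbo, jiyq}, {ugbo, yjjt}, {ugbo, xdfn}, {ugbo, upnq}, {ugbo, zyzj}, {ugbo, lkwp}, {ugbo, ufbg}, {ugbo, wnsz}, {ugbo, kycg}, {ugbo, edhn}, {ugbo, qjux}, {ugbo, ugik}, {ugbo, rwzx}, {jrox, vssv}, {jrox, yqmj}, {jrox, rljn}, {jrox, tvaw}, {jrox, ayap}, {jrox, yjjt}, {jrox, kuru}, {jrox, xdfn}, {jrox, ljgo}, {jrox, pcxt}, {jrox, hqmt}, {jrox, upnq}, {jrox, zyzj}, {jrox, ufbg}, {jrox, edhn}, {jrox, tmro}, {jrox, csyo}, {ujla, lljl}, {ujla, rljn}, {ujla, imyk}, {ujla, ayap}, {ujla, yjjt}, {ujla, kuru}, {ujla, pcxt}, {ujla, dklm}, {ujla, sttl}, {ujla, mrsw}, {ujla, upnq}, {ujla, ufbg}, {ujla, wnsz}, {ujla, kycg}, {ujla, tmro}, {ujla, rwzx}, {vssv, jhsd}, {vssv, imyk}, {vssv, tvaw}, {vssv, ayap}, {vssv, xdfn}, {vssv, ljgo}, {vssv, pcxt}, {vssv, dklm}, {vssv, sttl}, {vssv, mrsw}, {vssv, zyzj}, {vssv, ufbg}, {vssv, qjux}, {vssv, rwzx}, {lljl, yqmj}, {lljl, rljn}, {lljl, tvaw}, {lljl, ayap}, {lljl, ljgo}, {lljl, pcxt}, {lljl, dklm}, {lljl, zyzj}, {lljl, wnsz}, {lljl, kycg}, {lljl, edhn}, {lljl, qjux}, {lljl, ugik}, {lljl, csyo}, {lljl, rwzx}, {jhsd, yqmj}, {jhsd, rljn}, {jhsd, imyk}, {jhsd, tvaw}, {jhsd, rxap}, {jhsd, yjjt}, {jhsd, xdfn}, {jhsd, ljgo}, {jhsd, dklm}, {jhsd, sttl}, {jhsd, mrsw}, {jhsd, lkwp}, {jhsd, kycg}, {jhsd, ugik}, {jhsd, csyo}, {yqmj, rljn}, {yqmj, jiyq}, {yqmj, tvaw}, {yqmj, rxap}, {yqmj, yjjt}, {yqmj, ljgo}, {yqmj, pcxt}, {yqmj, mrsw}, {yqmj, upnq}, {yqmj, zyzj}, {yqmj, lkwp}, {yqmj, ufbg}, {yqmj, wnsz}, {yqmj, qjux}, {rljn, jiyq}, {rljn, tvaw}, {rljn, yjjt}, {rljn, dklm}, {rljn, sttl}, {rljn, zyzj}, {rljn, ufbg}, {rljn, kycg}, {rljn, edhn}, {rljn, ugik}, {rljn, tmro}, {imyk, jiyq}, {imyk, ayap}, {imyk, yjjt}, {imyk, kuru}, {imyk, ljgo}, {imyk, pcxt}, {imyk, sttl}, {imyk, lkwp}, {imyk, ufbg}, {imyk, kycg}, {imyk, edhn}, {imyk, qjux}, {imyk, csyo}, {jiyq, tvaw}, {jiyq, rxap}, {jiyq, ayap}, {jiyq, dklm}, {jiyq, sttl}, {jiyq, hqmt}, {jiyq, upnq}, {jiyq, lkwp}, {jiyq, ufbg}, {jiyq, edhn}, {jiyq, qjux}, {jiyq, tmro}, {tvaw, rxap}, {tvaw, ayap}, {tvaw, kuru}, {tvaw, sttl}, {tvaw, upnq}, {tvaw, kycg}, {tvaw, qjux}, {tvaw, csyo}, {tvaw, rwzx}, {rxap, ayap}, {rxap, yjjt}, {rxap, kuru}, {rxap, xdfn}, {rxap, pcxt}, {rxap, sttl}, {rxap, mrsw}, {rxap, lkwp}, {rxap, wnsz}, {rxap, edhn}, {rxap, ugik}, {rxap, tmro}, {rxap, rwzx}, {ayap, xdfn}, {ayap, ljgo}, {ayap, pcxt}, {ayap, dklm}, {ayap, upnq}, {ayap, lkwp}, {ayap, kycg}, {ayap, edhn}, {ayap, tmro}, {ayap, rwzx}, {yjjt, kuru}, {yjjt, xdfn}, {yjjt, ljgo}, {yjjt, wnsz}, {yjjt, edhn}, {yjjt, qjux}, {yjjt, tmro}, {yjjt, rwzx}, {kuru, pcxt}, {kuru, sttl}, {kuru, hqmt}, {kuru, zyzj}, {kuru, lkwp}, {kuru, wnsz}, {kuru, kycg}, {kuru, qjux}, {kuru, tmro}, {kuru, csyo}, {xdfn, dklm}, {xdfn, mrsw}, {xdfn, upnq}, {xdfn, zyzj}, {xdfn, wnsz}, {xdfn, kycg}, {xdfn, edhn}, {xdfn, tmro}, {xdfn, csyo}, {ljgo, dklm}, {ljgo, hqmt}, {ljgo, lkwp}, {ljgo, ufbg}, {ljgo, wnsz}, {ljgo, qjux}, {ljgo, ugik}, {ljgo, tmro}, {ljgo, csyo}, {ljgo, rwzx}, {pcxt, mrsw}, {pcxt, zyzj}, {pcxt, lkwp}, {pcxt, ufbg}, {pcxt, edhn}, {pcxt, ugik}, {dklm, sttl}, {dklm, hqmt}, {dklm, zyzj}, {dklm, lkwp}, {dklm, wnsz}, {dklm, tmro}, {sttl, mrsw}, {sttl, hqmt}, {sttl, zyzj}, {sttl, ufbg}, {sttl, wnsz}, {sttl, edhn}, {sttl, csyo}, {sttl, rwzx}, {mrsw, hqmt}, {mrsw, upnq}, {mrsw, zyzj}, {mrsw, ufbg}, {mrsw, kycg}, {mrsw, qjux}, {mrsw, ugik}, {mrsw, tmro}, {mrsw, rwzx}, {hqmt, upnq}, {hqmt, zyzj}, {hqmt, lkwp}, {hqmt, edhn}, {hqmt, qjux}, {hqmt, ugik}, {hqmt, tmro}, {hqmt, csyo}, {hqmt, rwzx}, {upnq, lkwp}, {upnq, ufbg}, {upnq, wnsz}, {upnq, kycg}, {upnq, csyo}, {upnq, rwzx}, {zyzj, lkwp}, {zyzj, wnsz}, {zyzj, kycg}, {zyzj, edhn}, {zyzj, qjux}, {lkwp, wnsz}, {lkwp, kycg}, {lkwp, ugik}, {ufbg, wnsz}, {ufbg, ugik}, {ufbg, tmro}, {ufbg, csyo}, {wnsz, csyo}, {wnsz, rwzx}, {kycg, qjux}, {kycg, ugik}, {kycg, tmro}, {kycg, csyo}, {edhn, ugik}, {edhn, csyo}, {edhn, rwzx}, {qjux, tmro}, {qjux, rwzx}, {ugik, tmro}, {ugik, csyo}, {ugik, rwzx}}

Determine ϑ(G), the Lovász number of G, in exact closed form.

sqrt(37)

deg(rljn) = 18; N(rljn) = {sbah, ugbo, jrox, ujla, lljl, jhsd, yqmj, jiyq, tvaw, yjjt, dklm, sttl, zyzj, ufbg, kycg, edhn, ugik, tmro}.
Vertex csyo has 18 neighbors: vsji, hkma, jrox, lljl, jhsd, imyk, tvaw, kuru, xdfn, ljgo, sttl, hqmt, upnq, ufbg, wnsz, kycg, edhn, ugik.
Vertex xdfn has 18 neighbors: vsji, hkma, ugbo, jrox, vssv, jhsd, rxap, ayap, yjjt, dklm, mrsw, upnq, zyzj, wnsz, kycg, edhn, tmro, csyo.
Vertex kuru has 18 neighbors: sbah, hkma, jrox, ujla, imyk, tvaw, rxap, yjjt, pcxt, sttl, hqmt, zyzj, lkwp, wnsz, kycg, qjux, tmro, csyo.
deg(v) = 18 for all v (|V|=37); strongly regular (37,18,8,9).
Distinct eigenvalues (to 3 d.p.): [18.0, 2.541, -3.541].
Lovász: ϑ = −37(-sqrt(37)/2 - 1/2)/(18+-(-sqrt(37)/2 - 1/2)) = sqrt(37).
Numerically 6.08276.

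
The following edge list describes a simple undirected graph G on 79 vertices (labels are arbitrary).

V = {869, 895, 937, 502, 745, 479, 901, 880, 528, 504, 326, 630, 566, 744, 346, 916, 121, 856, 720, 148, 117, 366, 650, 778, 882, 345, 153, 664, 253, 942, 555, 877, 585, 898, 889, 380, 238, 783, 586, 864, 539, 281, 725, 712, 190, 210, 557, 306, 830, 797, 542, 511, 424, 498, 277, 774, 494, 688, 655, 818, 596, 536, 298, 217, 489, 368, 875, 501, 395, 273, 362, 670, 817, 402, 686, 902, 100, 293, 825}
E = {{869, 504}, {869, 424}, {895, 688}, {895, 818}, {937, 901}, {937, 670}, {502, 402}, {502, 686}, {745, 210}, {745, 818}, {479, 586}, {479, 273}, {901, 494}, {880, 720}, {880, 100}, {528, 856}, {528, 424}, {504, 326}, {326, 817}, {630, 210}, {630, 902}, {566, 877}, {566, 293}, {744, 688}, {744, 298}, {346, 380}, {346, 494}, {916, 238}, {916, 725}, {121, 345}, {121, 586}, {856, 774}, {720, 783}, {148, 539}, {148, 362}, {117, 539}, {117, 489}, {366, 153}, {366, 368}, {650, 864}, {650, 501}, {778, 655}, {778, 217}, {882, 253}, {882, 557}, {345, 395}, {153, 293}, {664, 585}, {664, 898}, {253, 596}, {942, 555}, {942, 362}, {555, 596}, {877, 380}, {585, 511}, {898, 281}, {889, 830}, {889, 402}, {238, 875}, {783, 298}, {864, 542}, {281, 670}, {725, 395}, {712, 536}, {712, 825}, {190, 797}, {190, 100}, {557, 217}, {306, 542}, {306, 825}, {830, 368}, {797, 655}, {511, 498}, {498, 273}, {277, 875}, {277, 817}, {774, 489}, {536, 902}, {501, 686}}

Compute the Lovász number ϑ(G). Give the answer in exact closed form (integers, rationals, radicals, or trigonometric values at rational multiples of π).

79*cos(pi/79)/(cos(pi/79) + 1)

deg(745) = 2; N(745) = {210, 818}.
deg(345) = 2; N(345) = {121, 395}.
deg(856) = 2; N(856) = {528, 774}.
Vertex 744 has 2 neighbors: 688, 298.
79-vertex 2-regular graph: connected 2-regular on 79 ⇒ C_{79}.
A has 40 distinct eigenvalues ≈ [2.0, 1.993678, 1.974751, 1.943339, 1.89964, 1.843932, 1.776565, 1.697967, 1.608633, 1.509129, 1.400084, 1.282187, 1.156184, 1.022871, 0.883091, 0.737728, 0.587701, 0.433958, 0.277471, 0.11923, -0.039764, -0.198508, -0.355996, -0.511233, -0.663239, -0.811051, -0.953735, -1.09039, -1.22015, -1.342197, -1.455758, -1.560115, -1.654608, -1.738641, -1.811681, -1.873267, -1.92301, -1.960595, -1.985784, -1.998419].
With N=79: ϑ(G) = 79·(-(-1)*2*cos(pi/79))/(2−(-2*cos(pi/79))) = 79*cos(pi/79)/(cos(pi/79) + 1).
= 39.48438… (decimal).
Check 39 ≤ 79*cos(pi/79)/(cos(pi/79) + 1) ≤ 40: both strict.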